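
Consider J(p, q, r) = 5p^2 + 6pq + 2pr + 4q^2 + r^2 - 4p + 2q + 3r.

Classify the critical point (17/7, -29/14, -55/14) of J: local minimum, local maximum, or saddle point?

The Hessian is constant: H = [[10, 6, 2], [6, 8, 0], [2, 0, 2]].
Leading principal minors: Δ₁ = 10, Δ₂ = 44, Δ₃ = 56.
All leading minors are positive, so H is positive definite: a local minimum.

local minimum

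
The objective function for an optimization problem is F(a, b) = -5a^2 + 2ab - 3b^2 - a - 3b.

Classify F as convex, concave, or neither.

F is quadratic, so its Hessian is the constant matrix H = [[-10, 2], [2, -6]].
det(H) = 56, tr(H) = -16.
det(H) > 0 and tr(H) < 0, so H is negative definite everywhere: concave.

concave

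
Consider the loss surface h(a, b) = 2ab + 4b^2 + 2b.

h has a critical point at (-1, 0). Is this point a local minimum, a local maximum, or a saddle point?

saddle point

The Hessian of h is constant: H = [[0, 2], [2, 8]].
det(H) = 0·8 − 2² = -4.
Since det(H) < 0, H is indefinite and the critical point is a saddle point.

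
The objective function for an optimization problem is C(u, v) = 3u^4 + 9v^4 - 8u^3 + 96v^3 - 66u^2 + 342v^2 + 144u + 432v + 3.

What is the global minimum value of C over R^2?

C(u,v) separates as P(u) + Q(v) + 3, so its minimum is min P + min Q + 3.
P'(u) = 12(u - 4)(u - 1)(u + 3) vanishes at u ∈ {-3, 1, 4}; Q'(v) = 36(v + 1)(v + 3)(v + 4) vanishes at v ∈ {-4, -3, -1}.
Local minima of P (where P''>0): P(-3)=-567, P(4)=-224. Local minima of Q: Q(-4)=-96, Q(-1)=-177.
So the global minimum of C is P(-3) + Q(-1) + 3 = -567 − 177 + 3 = -741, attained at (-3, -1).

-741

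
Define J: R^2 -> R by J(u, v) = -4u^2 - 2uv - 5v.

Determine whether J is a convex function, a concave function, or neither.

neither

J is quadratic, so its Hessian is the constant matrix H = [[-8, -2], [-2, 0]].
det(H) = -4, tr(H) = -8.
det(H) < 0, so H is indefinite: neither convex nor concave.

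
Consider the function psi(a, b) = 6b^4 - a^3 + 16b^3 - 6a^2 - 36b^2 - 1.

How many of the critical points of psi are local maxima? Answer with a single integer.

1

psi separates as a function of a plus a function of b, so ∇psi=0 decouples.
∂psi/∂a = -3a(a + 4) = 0 at a ∈ {-4, 0}; ∂psi/∂b = 24b(b - 1)(b + 3) = 0 at b ∈ {-3, 0, 1}.
The Hessian is diagonal: diag(psi_aa, psi_bb). Second derivatives: psi_aa(-4)=12, psi_aa(0)=-12; psi_bb(-3)=288, psi_bb(0)=-72, psi_bb(1)=96.
Local maxima occur where both diagonal entries negative: (0, 0). Count: 1.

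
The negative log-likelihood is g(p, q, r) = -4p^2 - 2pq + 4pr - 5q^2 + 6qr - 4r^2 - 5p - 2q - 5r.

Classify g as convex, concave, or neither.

g is quadratic, so its Hessian is the constant matrix H = [[-8, -2, 4], [-2, -10, 6], [4, 6, -8]].
Leading principal minors: -8, 76, -256.
Signs alternate −, +, − ⇒ H ≺ 0 ⇒ concave.

concave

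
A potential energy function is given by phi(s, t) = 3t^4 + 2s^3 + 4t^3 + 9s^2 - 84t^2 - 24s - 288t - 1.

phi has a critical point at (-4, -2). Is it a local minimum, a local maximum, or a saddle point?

local maximum

The mixed partial ∂²phi/∂s∂t is 0, so the Hessian at any point is diag(phi_ss, phi_tt) = diag(6(2s + 3), 12(3t^2 + 2t - 14)).
At (-4, -2): H = diag(-30, -72).
Both eigenvalues are negative, so H is negative definite: a local maximum.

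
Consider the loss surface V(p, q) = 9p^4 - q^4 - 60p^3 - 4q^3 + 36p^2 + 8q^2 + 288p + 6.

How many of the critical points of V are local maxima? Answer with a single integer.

2

V separates as a function of p plus a function of q, so ∇V=0 decouples.
∂V/∂p = 36(p - 4)(p - 2)(p + 1) = 0 at p ∈ {-1, 2, 4}; ∂V/∂q = -4q(q - 1)(q + 4) = 0 at q ∈ {-4, 0, 1}.
The Hessian is diagonal: diag(V_pp, V_qq). Second derivatives: V_pp(-1)=540, V_pp(2)=-216, V_pp(4)=360; V_qq(-4)=-80, V_qq(0)=16, V_qq(1)=-20.
Local maxima occur where both diagonal entries negative: (2, -4), (2, 1). Count: 2.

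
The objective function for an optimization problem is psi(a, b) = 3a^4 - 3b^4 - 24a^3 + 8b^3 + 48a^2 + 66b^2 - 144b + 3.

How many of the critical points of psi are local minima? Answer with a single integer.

psi separates as a function of a plus a function of b, so ∇psi=0 decouples.
∂psi/∂a = 12a(a - 4)(a - 2) = 0 at a ∈ {0, 2, 4}; ∂psi/∂b = -12(b - 4)(b - 1)(b + 3) = 0 at b ∈ {-3, 1, 4}.
The Hessian is diagonal: diag(psi_aa, psi_bb). Second derivatives: psi_aa(0)=96, psi_aa(2)=-48, psi_aa(4)=96; psi_bb(-3)=-336, psi_bb(1)=144, psi_bb(4)=-252.
Local minima occur where both diagonal entries positive: (0, 1), (4, 1). Count: 2.

2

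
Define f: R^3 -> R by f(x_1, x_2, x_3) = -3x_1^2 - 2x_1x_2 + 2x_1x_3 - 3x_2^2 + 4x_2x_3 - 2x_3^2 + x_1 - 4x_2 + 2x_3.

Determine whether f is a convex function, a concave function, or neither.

concave

f is quadratic, so its Hessian is the constant matrix H = [[-6, -2, 2], [-2, -6, 4], [2, 4, -4]].
Leading principal minors: -6, 32, -40.
Signs alternate −, +, − ⇒ H ≺ 0 ⇒ concave.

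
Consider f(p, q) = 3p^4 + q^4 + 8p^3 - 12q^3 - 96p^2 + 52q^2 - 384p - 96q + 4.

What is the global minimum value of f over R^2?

-1852

f(p,q) separates as A(p) + B(q) + 4, so its minimum is min A + min B + 4.
A'(p) = 12(p - 4)(p + 2)(p + 4) vanishes at p ∈ {-4, -2, 4}; B'(q) = 4(q - 4)(q - 3)(q - 2) vanishes at q ∈ {2, 3, 4}.
Local minima of A (where A''>0): A(-4)=256, A(4)=-1792. Local minima of B: B(2)=-64, B(4)=-64.
So the global minimum of f is A(4) + B(2) + 4 = -1792 − 64 + 4 = -1852, attained at (4, 2).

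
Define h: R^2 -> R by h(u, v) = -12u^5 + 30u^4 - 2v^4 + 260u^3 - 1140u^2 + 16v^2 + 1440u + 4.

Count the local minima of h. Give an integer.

h separates as a function of u plus a function of v, so ∇h=0 decouples.
∂h/∂u = -60(u - 3)(u - 2)(u - 1)(u + 4) = 0 at u ∈ {-4, 1, 2, 3}; ∂h/∂v = -8v(v - 2)(v + 2) = 0 at v ∈ {-2, 0, 2}.
The Hessian is diagonal: diag(h_uu, h_vv). Second derivatives: h_uu(-4)=12600, h_uu(1)=-600, h_uu(2)=360, h_uu(3)=-840; h_vv(-2)=-64, h_vv(0)=32, h_vv(2)=-64.
Local minima occur where both diagonal entries positive: (-4, 0), (2, 0). Count: 2.

2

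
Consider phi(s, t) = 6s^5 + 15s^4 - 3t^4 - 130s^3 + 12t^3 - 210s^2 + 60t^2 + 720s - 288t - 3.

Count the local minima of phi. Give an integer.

phi separates as a function of s plus a function of t, so ∇phi=0 decouples.
∂phi/∂s = 30(s - 3)(s - 1)(s + 2)(s + 4) = 0 at s ∈ {-4, -2, 1, 3}; ∂phi/∂t = -12(t - 4)(t - 2)(t + 3) = 0 at t ∈ {-3, 2, 4}.
The Hessian is diagonal: diag(phi_ss, phi_tt). Second derivatives: phi_ss(-4)=-2100, phi_ss(-2)=900, phi_ss(1)=-900, phi_ss(3)=2100; phi_tt(-3)=-420, phi_tt(2)=120, phi_tt(4)=-168.
Local minima occur where both diagonal entries positive: (-2, 2), (3, 2). Count: 2.

2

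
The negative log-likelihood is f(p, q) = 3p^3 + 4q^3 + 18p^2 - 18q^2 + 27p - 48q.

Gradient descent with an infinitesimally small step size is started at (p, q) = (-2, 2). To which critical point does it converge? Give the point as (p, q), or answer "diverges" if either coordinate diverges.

(-1, 4)

f is separable, so gradient descent decouples: p follows -∂f/∂p, q follows -∂f/∂q.
∂f/∂p = 9(p + 1)(p + 3); at p=-2 this is -9, so p increases.
∂f/∂q = 12(q - 4)(q + 1); at q=2 this is -72, so q increases.
p converges to its nearest critical value -1 (a local min of the p-part); q converges to 4. The iterate converges to (-1, 4).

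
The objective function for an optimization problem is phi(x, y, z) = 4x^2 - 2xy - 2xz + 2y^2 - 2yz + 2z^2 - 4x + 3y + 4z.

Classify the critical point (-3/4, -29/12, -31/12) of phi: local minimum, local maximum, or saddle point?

The Hessian is constant: H = [[8, -2, -2], [-2, 4, -2], [-2, -2, 4]].
Leading principal minors: Δ₁ = 8, Δ₂ = 28, Δ₃ = 48.
All leading minors are positive, so H is positive definite: a local minimum.

local minimum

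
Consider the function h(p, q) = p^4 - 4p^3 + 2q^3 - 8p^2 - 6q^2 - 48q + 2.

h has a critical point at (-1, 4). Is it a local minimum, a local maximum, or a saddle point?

The mixed partial ∂²h/∂p∂q is 0, so the Hessian at any point is diag(h_pp, h_qq) = diag(4(3p^2 - 6p - 4), 12(q - 1)).
At (-1, 4): H = diag(20, 36).
Both eigenvalues are positive, so H is positive definite: a local minimum.

local minimum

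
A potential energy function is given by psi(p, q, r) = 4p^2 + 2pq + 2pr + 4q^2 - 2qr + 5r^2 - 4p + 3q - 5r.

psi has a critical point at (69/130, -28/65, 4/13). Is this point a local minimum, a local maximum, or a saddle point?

The Hessian is constant: H = [[8, 2, 2], [2, 8, -2], [2, -2, 10]].
Leading principal minors: Δ₁ = 8, Δ₂ = 60, Δ₃ = 520.
All leading minors are positive, so H is positive definite: a local minimum.

local minimum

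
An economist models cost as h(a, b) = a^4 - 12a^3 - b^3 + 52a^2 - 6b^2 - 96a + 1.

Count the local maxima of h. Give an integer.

h separates as a function of a plus a function of b, so ∇h=0 decouples.
∂h/∂a = 4(a - 4)(a - 3)(a - 2) = 0 at a ∈ {2, 3, 4}; ∂h/∂b = -3b(b + 4) = 0 at b ∈ {-4, 0}.
The Hessian is diagonal: diag(h_aa, h_bb). Second derivatives: h_aa(2)=8, h_aa(3)=-4, h_aa(4)=8; h_bb(-4)=12, h_bb(0)=-12.
Local maxima occur where both diagonal entries negative: (3, 0). Count: 1.

1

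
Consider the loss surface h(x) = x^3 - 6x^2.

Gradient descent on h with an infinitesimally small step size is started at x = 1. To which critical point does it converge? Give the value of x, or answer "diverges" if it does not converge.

h'(x) = 3x(x - 4), so h'(1) = -9.
Gradient descent moves in the -h' direction, i.e. x is increasing.
The nearest critical point in that direction is x = 4, where h'' = 12 > 0 (a local minimum). The iterate converges there.

4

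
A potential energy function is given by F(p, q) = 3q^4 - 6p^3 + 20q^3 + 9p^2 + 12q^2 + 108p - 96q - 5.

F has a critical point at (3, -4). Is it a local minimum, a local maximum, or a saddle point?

The mixed partial ∂²F/∂p∂q is 0, so the Hessian at any point is diag(F_pp, F_qq) = diag(18(-2p + 1), 12(3q^2 + 10q + 2)).
At (3, -4): H = diag(-90, 120).
The eigenvalues have opposite signs, so H is indefinite: a saddle point.

saddle point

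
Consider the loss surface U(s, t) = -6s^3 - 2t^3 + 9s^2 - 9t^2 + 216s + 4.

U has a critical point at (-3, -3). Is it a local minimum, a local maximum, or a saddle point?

The mixed partial ∂²U/∂s∂t is 0, so the Hessian at any point is diag(U_ss, U_tt) = diag(18(-2s + 1), -6(2t + 3)).
At (-3, -3): H = diag(126, 18).
Both eigenvalues are positive, so H is positive definite: a local minimum.

local minimum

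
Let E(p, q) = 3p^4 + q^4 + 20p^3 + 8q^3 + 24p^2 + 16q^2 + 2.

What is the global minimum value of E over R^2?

-126

E(p,q) separates as A(p) + B(q) + 2, so its minimum is min A + min B + 2.
A'(p) = 12p(p + 1)(p + 4) vanishes at p ∈ {-4, -1, 0}; B'(q) = 4q(q + 2)(q + 4) vanishes at q ∈ {-4, -2, 0}.
Local minima of A (where A''>0): A(-4)=-128, A(0)=0. Local minima of B: B(-4)=0, B(0)=0.
So the global minimum of E is A(-4) + B(-4) + 2 = -128 + 0 + 2 = -126, attained at (-4, -4).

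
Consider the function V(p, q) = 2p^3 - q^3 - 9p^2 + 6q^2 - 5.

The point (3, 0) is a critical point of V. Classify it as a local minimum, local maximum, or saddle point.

The mixed partial ∂²V/∂p∂q is 0, so the Hessian at any point is diag(V_pp, V_qq) = diag(6(2p - 3), 6(-q + 2)).
At (3, 0): H = diag(18, 12).
Both eigenvalues are positive, so H is positive definite: a local minimum.

local minimum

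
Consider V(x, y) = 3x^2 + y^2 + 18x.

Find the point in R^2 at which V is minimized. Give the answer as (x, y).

V(x,y) separates as P(x) + Q(y), so its minimum is min P + min Q.
P'(x) = 6x + 18 vanishes at x ∈ {-3}; Q'(y) = 2y vanishes at y ∈ {0}.
Local minima of P (where P''>0): P(-3)=-27. Local minima of Q: Q(0)=0.
So the global minimum of V is P(-3) + Q(0) = -27 + 0 = -27, attained at (-3, 0).

(-3, 0)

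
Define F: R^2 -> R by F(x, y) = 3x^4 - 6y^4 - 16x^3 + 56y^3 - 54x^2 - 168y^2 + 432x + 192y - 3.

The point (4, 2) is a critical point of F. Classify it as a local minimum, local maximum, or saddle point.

local minimum

The mixed partial ∂²F/∂x∂y is 0, so the Hessian at any point is diag(F_xx, F_yy) = diag(12(3x^2 - 8x - 9), 24(-3y^2 + 14y - 14)).
At (4, 2): H = diag(84, 48).
Both eigenvalues are positive, so H is positive definite: a local minimum.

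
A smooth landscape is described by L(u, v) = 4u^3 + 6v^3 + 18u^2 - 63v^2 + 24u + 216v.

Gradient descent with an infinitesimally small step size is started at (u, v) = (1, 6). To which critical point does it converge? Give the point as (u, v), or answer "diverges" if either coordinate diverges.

(-1, 4)

L is separable, so gradient descent decouples: u follows -∂L/∂u, v follows -∂L/∂v.
∂L/∂u = 12(u + 1)(u + 2); at u=1 this is 72, so u decreases.
∂L/∂v = 18(v - 4)(v - 3); at v=6 this is 108, so v decreases.
u converges to its nearest critical value -1 (a local min of the u-part); v converges to 4. The iterate converges to (-1, 4).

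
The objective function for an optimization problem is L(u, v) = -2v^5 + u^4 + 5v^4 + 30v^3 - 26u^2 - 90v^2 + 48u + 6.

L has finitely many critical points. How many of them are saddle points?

L separates as a function of u plus a function of v, so ∇L=0 decouples.
∂L/∂u = 4(u - 3)(u - 1)(u + 4) = 0 at u ∈ {-4, 1, 3}; ∂L/∂v = -10v(v - 3)(v - 2)(v + 3) = 0 at v ∈ {-3, 0, 2, 3}.
The Hessian is diagonal: diag(L_uu, L_vv). Second derivatives: L_uu(-4)=140, L_uu(1)=-40, L_uu(3)=56; L_vv(-3)=900, L_vv(0)=-180, L_vv(2)=100, L_vv(3)=-180.
Saddle points occur where the two diagonal entries have opposite signs: (-4, 0), (-4, 3), (1, -3), (1, 2), (3, 0), (3, 3). Count: 6.

6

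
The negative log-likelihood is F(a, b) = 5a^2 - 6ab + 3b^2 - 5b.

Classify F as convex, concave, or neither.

F is quadratic, so its Hessian is the constant matrix H = [[10, -6], [-6, 6]].
det(H) = 24, tr(H) = 16.
det(H) > 0 and tr(H) > 0, so H is positive definite everywhere: convex.

convex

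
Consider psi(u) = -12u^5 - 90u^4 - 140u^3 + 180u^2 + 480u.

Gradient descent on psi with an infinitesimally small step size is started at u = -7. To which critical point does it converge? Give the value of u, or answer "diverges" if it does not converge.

psi'(u) = -60(u - 1)(u + 1)(u + 2)(u + 4), so psi'(-7) = -43200.
Gradient descent moves in the -psi' direction, i.e. u is increasing.
The nearest critical point in that direction is u = -4, where psi'' = 1800 > 0 (a local minimum). The iterate converges there.

-4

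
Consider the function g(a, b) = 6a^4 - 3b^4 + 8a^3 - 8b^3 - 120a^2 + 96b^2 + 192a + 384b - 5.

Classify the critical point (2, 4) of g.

saddle point

The mixed partial ∂²g/∂a∂b is 0, so the Hessian at any point is diag(g_aa, g_bb) = diag(24(3a^2 + 2a - 10), 12(-3b^2 - 4b + 16)).
At (2, 4): H = diag(144, -576).
The eigenvalues have opposite signs, so H is indefinite: a saddle point.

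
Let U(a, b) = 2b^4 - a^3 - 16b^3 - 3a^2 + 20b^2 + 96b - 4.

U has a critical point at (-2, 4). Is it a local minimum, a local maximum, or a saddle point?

The mixed partial ∂²U/∂a∂b is 0, so the Hessian at any point is diag(U_aa, U_bb) = diag(-6(a + 1), 8(3b^2 - 12b + 5)).
At (-2, 4): H = diag(6, 40).
Both eigenvalues are positive, so H is positive definite: a local minimum.

local minimum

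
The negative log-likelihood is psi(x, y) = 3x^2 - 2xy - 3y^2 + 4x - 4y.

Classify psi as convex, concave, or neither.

psi is quadratic, so its Hessian is the constant matrix H = [[6, -2], [-2, -6]].
det(H) = -40, tr(H) = 0.
det(H) < 0, so H is indefinite: neither convex nor concave.

neither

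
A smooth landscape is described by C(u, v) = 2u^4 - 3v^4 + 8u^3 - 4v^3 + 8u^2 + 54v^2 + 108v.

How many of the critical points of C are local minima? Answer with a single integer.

C separates as a function of u plus a function of v, so ∇C=0 decouples.
∂C/∂u = 8u(u + 1)(u + 2) = 0 at u ∈ {-2, -1, 0}; ∂C/∂v = -12(v - 3)(v + 1)(v + 3) = 0 at v ∈ {-3, -1, 3}.
The Hessian is diagonal: diag(C_uu, C_vv). Second derivatives: C_uu(-2)=16, C_uu(-1)=-8, C_uu(0)=16; C_vv(-3)=-144, C_vv(-1)=96, C_vv(3)=-288.
Local minima occur where both diagonal entries positive: (-2, -1), (0, -1). Count: 2.

2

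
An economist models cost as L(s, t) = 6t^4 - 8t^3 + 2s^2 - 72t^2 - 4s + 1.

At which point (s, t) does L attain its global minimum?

L(s,t) separates as P(s) + Q(t) + 1, so its minimum is min P + min Q + 1.
P'(s) = 4s - 4 vanishes at s ∈ {1}; Q'(t) = 24t(t - 3)(t + 2) vanishes at t ∈ {-2, 0, 3}.
Local minima of P (where P''>0): P(1)=-2. Local minima of Q: Q(-2)=-128, Q(3)=-378.
So the global minimum of L is P(1) + Q(3) + 1 = -2 − 378 + 1 = -379, attained at (1, 3).

(1, 3)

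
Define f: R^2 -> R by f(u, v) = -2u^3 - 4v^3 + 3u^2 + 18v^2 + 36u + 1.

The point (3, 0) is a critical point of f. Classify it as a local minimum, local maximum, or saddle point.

The mixed partial ∂²f/∂u∂v is 0, so the Hessian at any point is diag(f_uu, f_vv) = diag(6(-2u + 1), 12(-2v + 3)).
At (3, 0): H = diag(-30, 36).
The eigenvalues have opposite signs, so H is indefinite: a saddle point.

saddle point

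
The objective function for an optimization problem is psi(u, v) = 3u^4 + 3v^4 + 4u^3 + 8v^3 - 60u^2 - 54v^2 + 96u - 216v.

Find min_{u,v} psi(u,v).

-1507

psi(u,v) separates as P(u) + Q(v), so its minimum is min P + min Q.
P'(u) = 12(u - 2)(u - 1)(u + 4) vanishes at u ∈ {-4, 1, 2}; Q'(v) = 12(v - 3)(v + 2)(v + 3) vanishes at v ∈ {-3, -2, 3}.
Local minima of P (where P''>0): P(-4)=-832, P(2)=32. Local minima of Q: Q(-3)=189, Q(3)=-675.
So the global minimum of psi is P(-4) + Q(3) = -832 − 675 = -1507, attained at (-4, 3).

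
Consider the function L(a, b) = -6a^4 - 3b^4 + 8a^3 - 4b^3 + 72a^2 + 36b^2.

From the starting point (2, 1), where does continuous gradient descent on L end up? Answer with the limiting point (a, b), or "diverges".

L is separable, so gradient descent decouples: a follows -∂L/∂a, b follows -∂L/∂b.
∂L/∂a = -24a(a - 3)(a + 2); at a=2 this is 192, so a decreases.
∂L/∂b = -12b(b - 2)(b + 3); at b=1 this is 48, so b decreases.
a converges to its nearest critical value 0 (a local min of the a-part); b converges to 0. The iterate converges to (0, 0).

(0, 0)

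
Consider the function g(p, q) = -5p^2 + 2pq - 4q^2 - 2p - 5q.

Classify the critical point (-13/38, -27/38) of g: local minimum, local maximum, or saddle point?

The Hessian of g is constant: H = [[-10, 2], [2, -8]].
det(H) = (-10)·(-8) − 2² = 76.
det(H) > 0 and tr(H) = -18 < 0, so H is negative definite and the point is a local maximum.

local maximum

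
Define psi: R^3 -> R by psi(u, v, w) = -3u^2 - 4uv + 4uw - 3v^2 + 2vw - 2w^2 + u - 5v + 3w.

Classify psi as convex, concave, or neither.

concave

psi is quadratic, so its Hessian is the constant matrix H = [[-6, -4, 4], [-4, -6, 2], [4, 2, -4]].
Leading principal minors: -6, 20, -24.
Signs alternate −, +, − ⇒ H ≺ 0 ⇒ concave.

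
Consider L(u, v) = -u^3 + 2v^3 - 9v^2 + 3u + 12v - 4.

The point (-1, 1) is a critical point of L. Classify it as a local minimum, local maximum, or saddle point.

saddle point

The mixed partial ∂²L/∂u∂v is 0, so the Hessian at any point is diag(L_uu, L_vv) = diag(-6u, 6(2v - 3)).
At (-1, 1): H = diag(6, -6).
The eigenvalues have opposite signs, so H is indefinite: a saddle point.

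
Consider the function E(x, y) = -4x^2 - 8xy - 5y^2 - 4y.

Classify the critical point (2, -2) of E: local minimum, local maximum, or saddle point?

The Hessian of E is constant: H = [[-8, -8], [-8, -10]].
det(H) = (-8)·(-10) − (-8)² = 16.
det(H) > 0 and tr(H) = -18 < 0, so H is negative definite and the point is a local maximum.

local maximum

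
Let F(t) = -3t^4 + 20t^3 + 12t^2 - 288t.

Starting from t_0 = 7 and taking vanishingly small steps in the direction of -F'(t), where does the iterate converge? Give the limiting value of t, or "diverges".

diverges

F'(t) = -12(t - 4)(t - 3)(t + 2), so F'(7) = -1296.
Gradient descent moves in the -F' direction, i.e. t is increasing.
There is no critical point above t=7, and F' keeps the same sign, so the iterate runs off to +∞.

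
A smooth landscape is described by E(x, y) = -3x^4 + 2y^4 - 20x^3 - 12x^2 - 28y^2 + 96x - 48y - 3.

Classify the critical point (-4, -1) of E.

local maximum

The mixed partial ∂²E/∂x∂y is 0, so the Hessian at any point is diag(E_xx, E_yy) = diag(-12(3x^2 + 10x + 2), 8(3y^2 - 7)).
At (-4, -1): H = diag(-120, -32).
Both eigenvalues are negative, so H is negative definite: a local maximum.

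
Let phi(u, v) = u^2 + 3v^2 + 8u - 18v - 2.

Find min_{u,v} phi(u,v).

phi(u,v) separates as P(u) + Q(v) − 2, so its minimum is min P + min Q − 2.
P'(u) = 2u + 8 vanishes at u ∈ {-4}; Q'(v) = 6v - 18 vanishes at v ∈ {3}.
Local minima of P (where P''>0): P(-4)=-16. Local minima of Q: Q(3)=-27.
So the global minimum of phi is P(-4) + Q(3) − 2 = -16 − 27 − 2 = -45, attained at (-4, 3).

-45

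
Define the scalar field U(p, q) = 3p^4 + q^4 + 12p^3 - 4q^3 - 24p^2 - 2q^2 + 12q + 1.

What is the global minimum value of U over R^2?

-392

U(p,q) separates as A(p) + B(q) + 1, so its minimum is min A + min B + 1.
A'(p) = 12p(p - 1)(p + 4) vanishes at p ∈ {-4, 0, 1}; B'(q) = 4(q - 3)(q - 1)(q + 1) vanishes at q ∈ {-1, 1, 3}.
Local minima of A (where A''>0): A(-4)=-384, A(1)=-9. Local minima of B: B(-1)=-9, B(3)=-9.
So the global minimum of U is A(-4) + B(-1) + 1 = -384 − 9 + 1 = -392, attained at (-4, -1).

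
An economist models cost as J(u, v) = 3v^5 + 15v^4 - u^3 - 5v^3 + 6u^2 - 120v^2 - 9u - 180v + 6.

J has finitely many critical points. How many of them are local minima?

J separates as a function of u plus a function of v, so ∇J=0 decouples.
∂J/∂u = -3(u - 3)(u - 1) = 0 at u ∈ {1, 3}; ∂J/∂v = 15(v - 2)(v + 1)(v + 2)(v + 3) = 0 at v ∈ {-3, -2, -1, 2}.
The Hessian is diagonal: diag(J_uu, J_vv). Second derivatives: J_uu(1)=6, J_uu(3)=-6; J_vv(-3)=-150, J_vv(-2)=60, J_vv(-1)=-90, J_vv(2)=900.
Local minima occur where both diagonal entries positive: (1, -2), (1, 2). Count: 2.

2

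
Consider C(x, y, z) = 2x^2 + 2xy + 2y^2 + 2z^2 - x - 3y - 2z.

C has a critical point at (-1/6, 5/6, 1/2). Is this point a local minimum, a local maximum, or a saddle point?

The Hessian is constant: H = [[4, 2, 0], [2, 4, 0], [0, 0, 4]].
Leading principal minors: Δ₁ = 4, Δ₂ = 12, Δ₃ = 48.
All leading minors are positive, so H is positive definite: a local minimum.

local minimum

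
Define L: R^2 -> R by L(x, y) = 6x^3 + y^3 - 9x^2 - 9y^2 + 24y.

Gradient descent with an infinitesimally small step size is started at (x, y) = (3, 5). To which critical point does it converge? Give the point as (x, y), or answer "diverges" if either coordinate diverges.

L is separable, so gradient descent decouples: x follows -∂L/∂x, y follows -∂L/∂y.
∂L/∂x = 18x(x - 1); at x=3 this is 108, so x decreases.
∂L/∂y = 3(y - 4)(y - 2); at y=5 this is 9, so y decreases.
x converges to its nearest critical value 1 (a local min of the x-part); y converges to 4. The iterate converges to (1, 4).

(1, 4)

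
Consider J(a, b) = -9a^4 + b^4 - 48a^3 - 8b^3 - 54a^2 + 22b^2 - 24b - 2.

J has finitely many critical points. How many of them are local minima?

2

J separates as a function of a plus a function of b, so ∇J=0 decouples.
∂J/∂a = -36a(a + 1)(a + 3) = 0 at a ∈ {-3, -1, 0}; ∂J/∂b = 4(b - 3)(b - 2)(b - 1) = 0 at b ∈ {1, 2, 3}.
The Hessian is diagonal: diag(J_aa, J_bb). Second derivatives: J_aa(-3)=-216, J_aa(-1)=72, J_aa(0)=-108; J_bb(1)=8, J_bb(2)=-4, J_bb(3)=8.
Local minima occur where both diagonal entries positive: (-1, 1), (-1, 3). Count: 2.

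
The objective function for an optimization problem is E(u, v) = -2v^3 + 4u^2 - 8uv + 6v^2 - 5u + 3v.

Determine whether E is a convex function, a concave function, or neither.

neither

The term -2v^3 is cubic, so the Hessian is not constant.
∂²E/∂v² = -12v + 12, which takes both signs as v varies (negative for sufficiently large v). A diagonal entry of the Hessian changing sign means the Hessian is neither positive- nor negative-semidefinite on all of R^2.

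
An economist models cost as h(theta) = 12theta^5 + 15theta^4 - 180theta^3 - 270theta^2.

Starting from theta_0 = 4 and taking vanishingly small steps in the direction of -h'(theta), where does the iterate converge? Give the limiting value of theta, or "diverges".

h'(theta) = 60theta(theta - 3)(theta + 1)(theta + 3), so h'(4) = 8400.
Gradient descent moves in the -h' direction, i.e. theta is decreasing.
The nearest critical point in that direction is theta = 3, where h'' = 4320 > 0 (a local minimum). The iterate converges there.

3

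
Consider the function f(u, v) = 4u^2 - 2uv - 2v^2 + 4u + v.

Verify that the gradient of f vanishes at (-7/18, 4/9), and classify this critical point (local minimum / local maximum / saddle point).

saddle point

∇f = (8u - 2v + 4, -2u - 4v + 1); substituting (-7/18, 4/9) gives ∇f = (0, 0), so (-7/18, 4/9) is indeed a critical point.
The Hessian of f is constant: H = [[8, -2], [-2, -4]].
det(H) = 8·(-4) − (-2)² = -36.
Since det(H) < 0, H is indefinite and the critical point is a saddle point.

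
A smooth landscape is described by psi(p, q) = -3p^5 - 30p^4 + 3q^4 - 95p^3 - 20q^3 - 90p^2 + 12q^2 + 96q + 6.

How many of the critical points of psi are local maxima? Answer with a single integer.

2

psi separates as a function of p plus a function of q, so ∇psi=0 decouples.
∂psi/∂p = -15p(p + 1)(p + 3)(p + 4) = 0 at p ∈ {-4, -3, -1, 0}; ∂psi/∂q = 12(q - 4)(q - 2)(q + 1) = 0 at q ∈ {-1, 2, 4}.
The Hessian is diagonal: diag(psi_pp, psi_qq). Second derivatives: psi_pp(-4)=180, psi_pp(-3)=-90, psi_pp(-1)=90, psi_pp(0)=-180; psi_qq(-1)=180, psi_qq(2)=-72, psi_qq(4)=120.
Local maxima occur where both diagonal entries negative: (-3, 2), (0, 2). Count: 2.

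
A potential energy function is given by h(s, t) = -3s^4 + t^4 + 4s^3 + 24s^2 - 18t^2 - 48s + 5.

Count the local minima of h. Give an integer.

2

h separates as a function of s plus a function of t, so ∇h=0 decouples.
∂h/∂s = -12(s - 2)(s - 1)(s + 2) = 0 at s ∈ {-2, 1, 2}; ∂h/∂t = 4t(t - 3)(t + 3) = 0 at t ∈ {-3, 0, 3}.
The Hessian is diagonal: diag(h_ss, h_tt). Second derivatives: h_ss(-2)=-144, h_ss(1)=36, h_ss(2)=-48; h_tt(-3)=72, h_tt(0)=-36, h_tt(3)=72.
Local minima occur where both diagonal entries positive: (1, -3), (1, 3). Count: 2.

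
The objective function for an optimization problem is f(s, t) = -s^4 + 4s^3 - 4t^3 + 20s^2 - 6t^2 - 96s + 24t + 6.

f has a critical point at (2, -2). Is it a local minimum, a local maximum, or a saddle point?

The mixed partial ∂²f/∂s∂t is 0, so the Hessian at any point is diag(f_ss, f_tt) = diag(4(-3s^2 + 6s + 10), -12(2t + 1)).
At (2, -2): H = diag(40, 36).
Both eigenvalues are positive, so H is positive definite: a local minimum.

local minimum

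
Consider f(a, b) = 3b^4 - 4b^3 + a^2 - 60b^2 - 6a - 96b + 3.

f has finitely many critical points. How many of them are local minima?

2

f separates as a function of a plus a function of b, so ∇f=0 decouples.
∂f/∂a = 2(a - 3) = 0 at a ∈ {3}; ∂f/∂b = 12(b - 4)(b + 1)(b + 2) = 0 at b ∈ {-2, -1, 4}.
The Hessian is diagonal: diag(f_aa, f_bb). Second derivatives: f_aa(3)=2; f_bb(-2)=72, f_bb(-1)=-60, f_bb(4)=360.
Local minima occur where both diagonal entries positive: (3, -2), (3, 4). Count: 2.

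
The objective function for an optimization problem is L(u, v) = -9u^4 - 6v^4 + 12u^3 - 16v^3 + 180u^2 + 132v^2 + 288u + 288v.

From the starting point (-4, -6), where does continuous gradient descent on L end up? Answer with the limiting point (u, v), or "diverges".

diverges

L is separable, so gradient descent decouples: u follows -∂L/∂u, v follows -∂L/∂v.
∂L/∂u = -36(u - 4)(u + 1)(u + 2); at u=-4 this is 1728, so u decreases.
∂L/∂v = -24(v - 3)(v + 1)(v + 4); at v=-6 this is 2160, so v decreases.
The u-coordinate has no critical point in that direction and runs off to infinity.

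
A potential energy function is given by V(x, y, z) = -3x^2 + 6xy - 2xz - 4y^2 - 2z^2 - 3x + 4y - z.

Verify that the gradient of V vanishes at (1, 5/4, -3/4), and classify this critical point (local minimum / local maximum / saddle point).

local maximum

∇V = (-6x + 6y - 2z - 3, 6x - 8y + 4, -2x - 4z - 1); substituting (1, 5/4, -3/4) gives ∇V = (0, 0, 0), so (1, 5/4, -3/4) is indeed a critical point.
The Hessian is constant: H = [[-6, 6, -2], [6, -8, 0], [-2, 0, -4]].
Leading principal minors: Δ₁ = -6, Δ₂ = 12, Δ₃ = -16.
The minors alternate sign starting negative (−, +, −), so H is negative definite: a local maximum.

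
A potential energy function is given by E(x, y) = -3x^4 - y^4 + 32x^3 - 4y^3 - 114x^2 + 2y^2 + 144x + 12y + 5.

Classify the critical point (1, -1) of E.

The mixed partial ∂²E/∂x∂y is 0, so the Hessian at any point is diag(E_xx, E_yy) = diag(12(-3x^2 + 16x - 19), 4(-3y^2 - 6y + 1)).
At (1, -1): H = diag(-72, 16).
The eigenvalues have opposite signs, so H is indefinite: a saddle point.

saddle point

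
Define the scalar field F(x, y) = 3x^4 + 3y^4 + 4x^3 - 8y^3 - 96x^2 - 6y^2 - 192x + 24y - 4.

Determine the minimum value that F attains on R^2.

F(x,y) separates as P(x) + Q(y) − 4, so its minimum is min P + min Q − 4.
P'(x) = 12(x - 4)(x + 1)(x + 4) vanishes at x ∈ {-4, -1, 4}; Q'(y) = 12(y - 2)(y - 1)(y + 1) vanishes at y ∈ {-1, 1, 2}.
Local minima of P (where P''>0): P(-4)=-256, P(4)=-1280. Local minima of Q: Q(-1)=-19, Q(2)=8.
So the global minimum of F is P(4) + Q(-1) − 4 = -1280 − 19 − 4 = -1303, attained at (4, -1).

-1303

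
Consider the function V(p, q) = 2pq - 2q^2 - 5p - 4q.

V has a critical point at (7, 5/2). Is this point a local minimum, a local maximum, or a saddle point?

The Hessian of V is constant: H = [[0, 2], [2, -4]].
det(H) = 0·(-4) − 2² = -4.
Since det(H) < 0, H is indefinite and the critical point is a saddle point.

saddle point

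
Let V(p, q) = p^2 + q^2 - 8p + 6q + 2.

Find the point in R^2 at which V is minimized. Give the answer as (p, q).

(4, -3)

V(p,q) separates as A(p) + B(q) + 2, so its minimum is min A + min B + 2.
A'(p) = 2p - 8 vanishes at p ∈ {4}; B'(q) = 2q + 6 vanishes at q ∈ {-3}.
Local minima of A (where A''>0): A(4)=-16. Local minima of B: B(-3)=-9.
So the global minimum of V is A(4) + B(-3) + 2 = -16 − 9 + 2 = -23, attained at (4, -3).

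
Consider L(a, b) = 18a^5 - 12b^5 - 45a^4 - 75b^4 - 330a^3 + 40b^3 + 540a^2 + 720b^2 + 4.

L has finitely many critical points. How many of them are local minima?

4

L separates as a function of a plus a function of b, so ∇L=0 decouples.
∂L/∂a = 90a(a - 4)(a - 1)(a + 3) = 0 at a ∈ {-3, 0, 1, 4}; ∂L/∂b = -60b(b - 2)(b + 3)(b + 4) = 0 at b ∈ {-4, -3, 0, 2}.
The Hessian is diagonal: diag(L_aa, L_bb). Second derivatives: L_aa(-3)=-7560, L_aa(0)=1080, L_aa(1)=-1080, L_aa(4)=7560; L_bb(-4)=1440, L_bb(-3)=-900, L_bb(0)=1440, L_bb(2)=-3600.
Local minima occur where both diagonal entries positive: (0, -4), (0, 0), (4, -4), (4, 0). Count: 4.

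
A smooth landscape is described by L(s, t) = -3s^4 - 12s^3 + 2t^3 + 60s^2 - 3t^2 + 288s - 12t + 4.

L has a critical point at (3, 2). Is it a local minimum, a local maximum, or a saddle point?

The mixed partial ∂²L/∂s∂t is 0, so the Hessian at any point is diag(L_ss, L_tt) = diag(12(-3s^2 - 6s + 10), 6(2t - 1)).
At (3, 2): H = diag(-420, 18).
The eigenvalues have opposite signs, so H is indefinite: a saddle point.

saddle point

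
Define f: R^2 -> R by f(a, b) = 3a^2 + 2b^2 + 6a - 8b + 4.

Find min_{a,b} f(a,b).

-7

f(a,b) separates as P(a) + Q(b) + 4, so its minimum is min P + min Q + 4.
P'(a) = 6a + 6 vanishes at a ∈ {-1}; Q'(b) = 4b - 8 vanishes at b ∈ {2}.
Local minima of P (where P''>0): P(-1)=-3. Local minima of Q: Q(2)=-8.
So the global minimum of f is P(-1) + Q(2) + 4 = -3 − 8 + 4 = -7, attained at (-1, 2).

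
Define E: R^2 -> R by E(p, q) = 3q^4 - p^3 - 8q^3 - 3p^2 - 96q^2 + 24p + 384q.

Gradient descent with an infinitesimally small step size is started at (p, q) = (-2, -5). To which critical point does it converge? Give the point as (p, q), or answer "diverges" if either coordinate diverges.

E is separable, so gradient descent decouples: p follows -∂E/∂p, q follows -∂E/∂q.
∂E/∂p = -3(p - 2)(p + 4); at p=-2 this is 24, so p decreases.
∂E/∂q = 12(q - 4)(q - 2)(q + 4); at q=-5 this is -756, so q increases.
p converges to its nearest critical value -4 (a local min of the p-part); q converges to -4. The iterate converges to (-4, -4).

(-4, -4)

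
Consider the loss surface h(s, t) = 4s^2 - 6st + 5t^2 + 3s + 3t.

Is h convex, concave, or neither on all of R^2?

convex

h is quadratic, so its Hessian is the constant matrix H = [[8, -6], [-6, 10]].
det(H) = 44, tr(H) = 18.
det(H) > 0 and tr(H) > 0, so H is positive definite everywhere: convex.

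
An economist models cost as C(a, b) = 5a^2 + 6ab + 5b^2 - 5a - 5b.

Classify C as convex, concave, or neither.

C is quadratic, so its Hessian is the constant matrix H = [[10, 6], [6, 10]].
det(H) = 64, tr(H) = 20.
det(H) > 0 and tr(H) > 0, so H is positive definite everywhere: convex.

convex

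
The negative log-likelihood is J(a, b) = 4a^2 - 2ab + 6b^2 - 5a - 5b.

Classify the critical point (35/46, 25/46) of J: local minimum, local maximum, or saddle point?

The Hessian of J is constant: H = [[8, -2], [-2, 12]].
det(H) = 8·12 − (-2)² = 92.
det(H) > 0 and tr(H) = 20 > 0, so H is positive definite and the point is a local minimum.

local minimum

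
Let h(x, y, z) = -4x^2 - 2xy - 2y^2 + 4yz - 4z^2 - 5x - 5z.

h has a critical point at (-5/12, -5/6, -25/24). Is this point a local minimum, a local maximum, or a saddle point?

local maximum

The Hessian is constant: H = [[-8, -2, 0], [-2, -4, 4], [0, 4, -8]].
Leading principal minors: Δ₁ = -8, Δ₂ = 28, Δ₃ = -96.
The minors alternate sign starting negative (−, +, −), so H is negative definite: a local maximum.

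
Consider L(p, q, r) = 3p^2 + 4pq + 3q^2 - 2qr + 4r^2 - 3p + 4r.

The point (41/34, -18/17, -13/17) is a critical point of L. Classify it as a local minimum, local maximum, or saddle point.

local minimum

The Hessian is constant: H = [[6, 4, 0], [4, 6, -2], [0, -2, 8]].
Leading principal minors: Δ₁ = 6, Δ₂ = 20, Δ₃ = 136.
All leading minors are positive, so H is positive definite: a local minimum.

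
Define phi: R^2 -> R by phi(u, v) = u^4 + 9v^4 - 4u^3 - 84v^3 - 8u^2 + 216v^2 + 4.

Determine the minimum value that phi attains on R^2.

phi(u,v) separates as P(u) + Q(v) + 4, so its minimum is min P + min Q + 4.
P'(u) = 4u(u - 4)(u + 1) vanishes at u ∈ {-1, 0, 4}; Q'(v) = 36v(v - 4)(v - 3) vanishes at v ∈ {0, 3, 4}.
Local minima of P (where P''>0): P(-1)=-3, P(4)=-128. Local minima of Q: Q(0)=0, Q(4)=384.
So the global minimum of phi is P(4) + Q(0) + 4 = -128 + 0 + 4 = -124, attained at (4, 0).

-124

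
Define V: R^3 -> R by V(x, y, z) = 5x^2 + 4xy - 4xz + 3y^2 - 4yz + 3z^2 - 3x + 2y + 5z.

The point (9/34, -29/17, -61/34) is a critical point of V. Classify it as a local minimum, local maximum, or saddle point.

local minimum

The Hessian is constant: H = [[10, 4, -4], [4, 6, -4], [-4, -4, 6]].
Leading principal minors: Δ₁ = 10, Δ₂ = 44, Δ₃ = 136.
All leading minors are positive, so H is positive definite: a local minimum.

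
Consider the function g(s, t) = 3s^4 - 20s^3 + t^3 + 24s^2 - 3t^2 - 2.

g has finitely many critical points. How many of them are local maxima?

1

g separates as a function of s plus a function of t, so ∇g=0 decouples.
∂g/∂s = 12s(s - 4)(s - 1) = 0 at s ∈ {0, 1, 4}; ∂g/∂t = 3t(t - 2) = 0 at t ∈ {0, 2}.
The Hessian is diagonal: diag(g_ss, g_tt). Second derivatives: g_ss(0)=48, g_ss(1)=-36, g_ss(4)=144; g_tt(0)=-6, g_tt(2)=6.
Local maxima occur where both diagonal entries negative: (1, 0). Count: 1.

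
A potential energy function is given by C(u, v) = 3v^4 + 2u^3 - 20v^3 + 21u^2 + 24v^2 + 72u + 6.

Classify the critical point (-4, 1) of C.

The mixed partial ∂²C/∂u∂v is 0, so the Hessian at any point is diag(C_uu, C_vv) = diag(6(2u + 7), 12(3v^2 - 10v + 4)).
At (-4, 1): H = diag(-6, -36).
Both eigenvalues are negative, so H is negative definite: a local maximum.

local maximum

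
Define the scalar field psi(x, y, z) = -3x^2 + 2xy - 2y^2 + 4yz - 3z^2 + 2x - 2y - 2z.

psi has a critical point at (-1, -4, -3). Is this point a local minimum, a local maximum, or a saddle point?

The Hessian is constant: H = [[-6, 2, 0], [2, -4, 4], [0, 4, -6]].
Leading principal minors: Δ₁ = -6, Δ₂ = 20, Δ₃ = -24.
The minors alternate sign starting negative (−, +, −), so H is negative definite: a local maximum.

local maximum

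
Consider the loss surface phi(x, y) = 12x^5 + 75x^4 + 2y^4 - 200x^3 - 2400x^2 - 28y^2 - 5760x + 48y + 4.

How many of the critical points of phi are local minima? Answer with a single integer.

4

phi separates as a function of x plus a function of y, so ∇phi=0 decouples.
∂phi/∂x = 60(x - 4)(x + 2)(x + 3)(x + 4) = 0 at x ∈ {-4, -3, -2, 4}; ∂phi/∂y = 8(y - 2)(y - 1)(y + 3) = 0 at y ∈ {-3, 1, 2}.
The Hessian is diagonal: diag(phi_xx, phi_yy). Second derivatives: phi_xx(-4)=-960, phi_xx(-3)=420, phi_xx(-2)=-720, phi_xx(4)=20160; phi_yy(-3)=160, phi_yy(1)=-32, phi_yy(2)=40.
Local minima occur where both diagonal entries positive: (-3, -3), (-3, 2), (4, -3), (4, 2). Count: 4.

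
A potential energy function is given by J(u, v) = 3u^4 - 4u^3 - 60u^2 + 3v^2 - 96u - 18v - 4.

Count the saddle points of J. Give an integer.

1

J separates as a function of u plus a function of v, so ∇J=0 decouples.
∂J/∂u = 12(u - 4)(u + 1)(u + 2) = 0 at u ∈ {-2, -1, 4}; ∂J/∂v = 6(v - 3) = 0 at v ∈ {3}.
The Hessian is diagonal: diag(J_uu, J_vv). Second derivatives: J_uu(-2)=72, J_uu(-1)=-60, J_uu(4)=360; J_vv(3)=6.
Saddle points occur where the two diagonal entries have opposite signs: (-1, 3). Count: 1.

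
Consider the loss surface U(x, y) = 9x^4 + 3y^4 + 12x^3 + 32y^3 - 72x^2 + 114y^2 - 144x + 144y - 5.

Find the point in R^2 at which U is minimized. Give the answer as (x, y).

U(x,y) separates as P(x) + Q(y) − 5, so its minimum is min P + min Q − 5.
P'(x) = 36(x - 2)(x + 1)(x + 2) vanishes at x ∈ {-2, -1, 2}; Q'(y) = 12(y + 1)(y + 3)(y + 4) vanishes at y ∈ {-4, -3, -1}.
Local minima of P (where P''>0): P(-2)=48, P(2)=-336. Local minima of Q: Q(-4)=-32, Q(-1)=-59.
So the global minimum of U is P(2) + Q(-1) − 5 = -336 − 59 − 5 = -400, attained at (2, -1).

(2, -1)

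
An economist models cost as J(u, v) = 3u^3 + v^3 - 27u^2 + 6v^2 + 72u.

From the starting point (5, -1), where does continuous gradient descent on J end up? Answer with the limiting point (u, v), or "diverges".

J is separable, so gradient descent decouples: u follows -∂J/∂u, v follows -∂J/∂v.
∂J/∂u = 9(u - 4)(u - 2); at u=5 this is 27, so u decreases.
∂J/∂v = 3v(v + 4); at v=-1 this is -9, so v increases.
u converges to its nearest critical value 4 (a local min of the u-part); v converges to 0. The iterate converges to (4, 0).

(4, 0)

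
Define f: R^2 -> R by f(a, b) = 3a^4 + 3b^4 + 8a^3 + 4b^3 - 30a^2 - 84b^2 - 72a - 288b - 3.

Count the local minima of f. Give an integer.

f separates as a function of a plus a function of b, so ∇f=0 decouples.
∂f/∂a = 12(a - 2)(a + 1)(a + 3) = 0 at a ∈ {-3, -1, 2}; ∂f/∂b = 12(b - 4)(b + 2)(b + 3) = 0 at b ∈ {-3, -2, 4}.
The Hessian is diagonal: diag(f_aa, f_bb). Second derivatives: f_aa(-3)=120, f_aa(-1)=-72, f_aa(2)=180; f_bb(-3)=84, f_bb(-2)=-72, f_bb(4)=504.
Local minima occur where both diagonal entries positive: (-3, -3), (-3, 4), (2, -3), (2, 4). Count: 4.

4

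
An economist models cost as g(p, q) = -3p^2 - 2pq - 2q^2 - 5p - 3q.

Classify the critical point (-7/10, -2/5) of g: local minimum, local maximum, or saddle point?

The Hessian of g is constant: H = [[-6, -2], [-2, -4]].
det(H) = (-6)·(-4) − (-2)² = 20.
det(H) > 0 and tr(H) = -10 < 0, so H is negative definite and the point is a local maximum.

local maximum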